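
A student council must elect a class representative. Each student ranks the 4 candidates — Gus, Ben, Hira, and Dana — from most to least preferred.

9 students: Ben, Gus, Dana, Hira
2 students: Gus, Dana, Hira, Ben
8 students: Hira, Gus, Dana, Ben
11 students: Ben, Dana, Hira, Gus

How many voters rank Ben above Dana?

Ballots ranking Ben above Dana: 9+11 = 20.
Ballots ranking Dana above Ben: 2+8 = 10.
So 20 of 30 voters prefer Ben to Dana.

20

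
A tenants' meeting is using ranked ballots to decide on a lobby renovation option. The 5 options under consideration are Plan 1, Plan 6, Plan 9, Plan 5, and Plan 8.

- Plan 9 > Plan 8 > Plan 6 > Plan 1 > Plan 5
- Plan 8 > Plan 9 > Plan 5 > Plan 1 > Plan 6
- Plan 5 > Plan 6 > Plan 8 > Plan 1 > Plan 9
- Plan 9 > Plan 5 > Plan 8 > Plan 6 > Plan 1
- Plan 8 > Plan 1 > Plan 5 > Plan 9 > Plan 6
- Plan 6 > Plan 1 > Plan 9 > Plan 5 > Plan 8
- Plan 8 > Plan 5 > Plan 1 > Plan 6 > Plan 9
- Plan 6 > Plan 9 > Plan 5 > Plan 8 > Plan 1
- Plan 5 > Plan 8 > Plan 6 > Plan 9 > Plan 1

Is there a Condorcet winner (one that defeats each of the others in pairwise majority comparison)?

No

Head-to-head results (9 voters total):
Plan 1 vs Plan 6: Plan 6 wins 6–3.
Plan 1 vs Plan 9: Plan 9 wins 5–4.
Plan 1 vs Plan 5: Plan 5 wins 6–3.
Plan 1 vs Plan 8: Plan 8 wins 8–1.
Plan 6 vs Plan 9: Plan 6 wins 5–4.
Plan 6 vs Plan 5: Plan 5 wins 6–3.
Plan 6 vs Plan 8: Plan 8 wins 6–3.
Plan 9 vs Plan 5: Plan 9 wins 5–4.
Plan 9 vs Plan 8: Plan 8 wins 5–4.
Plan 5 vs Plan 8: Plan 5 wins 5–4.
No candidate beats all others: Plan 6 beats Plan 9 beats Plan 5 beats Plan 6, a majority cycle.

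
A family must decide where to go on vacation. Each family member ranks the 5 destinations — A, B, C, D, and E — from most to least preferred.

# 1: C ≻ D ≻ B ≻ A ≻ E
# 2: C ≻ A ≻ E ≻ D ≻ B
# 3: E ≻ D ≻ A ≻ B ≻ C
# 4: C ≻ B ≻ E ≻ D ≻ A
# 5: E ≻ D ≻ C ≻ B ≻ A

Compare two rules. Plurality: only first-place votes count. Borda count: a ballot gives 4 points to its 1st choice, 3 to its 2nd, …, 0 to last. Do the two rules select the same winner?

Plurality first-place counts: A 0, B 0, C 3, D 0, E 2 → C.
Borda totals: A 6, B 7, C 14, D 11, E 12 → C.
The two rules agree on C.

Yes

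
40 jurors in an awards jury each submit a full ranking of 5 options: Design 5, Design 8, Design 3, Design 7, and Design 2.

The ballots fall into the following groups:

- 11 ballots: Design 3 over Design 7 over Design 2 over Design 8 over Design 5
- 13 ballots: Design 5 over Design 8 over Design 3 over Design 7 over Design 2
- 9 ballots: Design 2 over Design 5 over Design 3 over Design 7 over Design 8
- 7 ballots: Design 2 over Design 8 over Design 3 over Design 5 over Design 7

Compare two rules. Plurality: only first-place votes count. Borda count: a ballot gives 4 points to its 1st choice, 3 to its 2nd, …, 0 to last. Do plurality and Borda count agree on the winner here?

Plurality first-place counts: Design 5 13, Design 8 0, Design 3 11, Design 7 0, Design 2 16 → Design 2.
Borda totals: Design 5 86, Design 8 71, Design 3 102, Design 7 55, Design 2 86 → Design 3.
The two rules disagree: plurality picks Design 2, Borda picks Design 3.

No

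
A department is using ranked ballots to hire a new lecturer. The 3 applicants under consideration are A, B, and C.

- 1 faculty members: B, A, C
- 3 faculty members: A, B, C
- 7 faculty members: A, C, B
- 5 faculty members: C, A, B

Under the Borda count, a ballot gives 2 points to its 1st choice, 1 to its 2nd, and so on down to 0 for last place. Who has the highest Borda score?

Borda scores:
  A: 1 + 3·2 + 7·2 + 5·1 = 26
  B: 2 + 3·1 + 7·0 + 5·0 = 5
  C: 0 + 3·0 + 7·1 + 5·2 = 17
A has the highest total.

A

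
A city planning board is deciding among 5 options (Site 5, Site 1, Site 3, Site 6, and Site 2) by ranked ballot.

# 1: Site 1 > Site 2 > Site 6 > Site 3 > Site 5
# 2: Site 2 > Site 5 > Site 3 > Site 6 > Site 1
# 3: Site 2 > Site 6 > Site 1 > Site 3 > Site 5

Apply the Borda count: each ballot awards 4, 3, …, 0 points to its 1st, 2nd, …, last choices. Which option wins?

Borda scores:
  Site 5: 0 + 3 + 0 = 3
  Site 1: 4 + 0 + 2 = 6
  Site 3: 1 + 2 + 1 = 4
  Site 6: 2 + 1 + 3 = 6
  Site 2: 3 + 4 + 4 = 11
Site 2 has the highest total.

Site 2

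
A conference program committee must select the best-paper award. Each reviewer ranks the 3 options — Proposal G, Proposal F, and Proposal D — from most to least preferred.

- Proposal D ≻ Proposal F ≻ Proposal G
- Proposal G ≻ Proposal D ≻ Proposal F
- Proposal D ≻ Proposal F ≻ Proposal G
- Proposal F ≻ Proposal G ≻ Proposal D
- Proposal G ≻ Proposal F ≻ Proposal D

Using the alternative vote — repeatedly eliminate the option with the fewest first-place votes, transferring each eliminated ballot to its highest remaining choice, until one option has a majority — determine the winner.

Proposal G

Round 1: Proposal G 2, Proposal D 2, Proposal F 1. Proposal F has the fewest and is eliminated.
Round 2: Proposal G 3, Proposal D 2. Proposal G has a majority.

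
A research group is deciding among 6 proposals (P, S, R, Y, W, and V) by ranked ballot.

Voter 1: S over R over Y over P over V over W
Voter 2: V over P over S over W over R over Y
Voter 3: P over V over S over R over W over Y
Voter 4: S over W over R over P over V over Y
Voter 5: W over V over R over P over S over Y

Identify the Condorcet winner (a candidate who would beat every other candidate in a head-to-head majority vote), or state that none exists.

Head-to-head results (5 voters total):
P vs S: P wins 3–2.
P vs R: R wins 3–2.
P vs Y: P wins 4–1.
P vs W: P wins 3–2.
P vs V: P wins 3–2.
S vs R: S wins 4–1.
S vs Y: S wins 5–0.
S vs W: S wins 4–1.
S vs V: V wins 3–2.
R vs Y: R wins 5–0.
R vs W: W wins 3–2.
R vs V: V wins 3–2.
Y vs W: W wins 4–1.
Y vs V: V wins 4–1.
W vs V: V wins 3–2.
No candidate beats all others: P beats S beats R beats P, a majority cycle.

There is no Condorcet winner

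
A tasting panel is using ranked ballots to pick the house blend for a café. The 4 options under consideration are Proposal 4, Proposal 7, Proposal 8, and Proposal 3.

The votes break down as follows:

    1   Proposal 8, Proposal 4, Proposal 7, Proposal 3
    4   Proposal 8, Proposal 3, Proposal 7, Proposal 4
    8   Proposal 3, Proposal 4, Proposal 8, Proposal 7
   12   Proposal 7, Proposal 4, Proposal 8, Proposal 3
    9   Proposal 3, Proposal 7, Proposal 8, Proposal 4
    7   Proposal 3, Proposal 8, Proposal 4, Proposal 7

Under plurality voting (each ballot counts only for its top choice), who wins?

First-place vote totals:
  Proposal 4: 0
  Proposal 7: 12
  Proposal 8: 5
  Proposal 3: 24
Proposal 3 has the most first-place votes.

Proposal 3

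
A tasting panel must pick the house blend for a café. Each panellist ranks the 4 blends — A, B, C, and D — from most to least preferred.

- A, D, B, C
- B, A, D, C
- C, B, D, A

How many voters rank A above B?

Ballots ranking A above B: 1.
Ballots ranking B above A: 2.
So 1 of 3 voters prefer A to B.

1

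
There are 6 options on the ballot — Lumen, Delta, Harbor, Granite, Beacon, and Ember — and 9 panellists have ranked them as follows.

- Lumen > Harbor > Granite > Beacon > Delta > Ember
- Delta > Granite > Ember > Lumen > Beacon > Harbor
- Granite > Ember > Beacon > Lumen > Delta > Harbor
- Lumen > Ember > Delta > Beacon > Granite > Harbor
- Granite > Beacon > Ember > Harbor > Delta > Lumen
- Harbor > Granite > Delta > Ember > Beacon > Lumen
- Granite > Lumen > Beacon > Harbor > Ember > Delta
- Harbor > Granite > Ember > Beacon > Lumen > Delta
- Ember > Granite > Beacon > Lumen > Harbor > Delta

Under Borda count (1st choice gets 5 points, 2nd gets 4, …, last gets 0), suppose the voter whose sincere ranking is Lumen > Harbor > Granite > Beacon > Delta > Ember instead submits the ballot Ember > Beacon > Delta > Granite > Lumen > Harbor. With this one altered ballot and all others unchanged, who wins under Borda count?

Borda totals with the altered ballot: Lumen 17, Delta 16, Harbor 15, Granite 34, Beacon 23, Ember 30.
The winner is unchanged: still Granite.

Granite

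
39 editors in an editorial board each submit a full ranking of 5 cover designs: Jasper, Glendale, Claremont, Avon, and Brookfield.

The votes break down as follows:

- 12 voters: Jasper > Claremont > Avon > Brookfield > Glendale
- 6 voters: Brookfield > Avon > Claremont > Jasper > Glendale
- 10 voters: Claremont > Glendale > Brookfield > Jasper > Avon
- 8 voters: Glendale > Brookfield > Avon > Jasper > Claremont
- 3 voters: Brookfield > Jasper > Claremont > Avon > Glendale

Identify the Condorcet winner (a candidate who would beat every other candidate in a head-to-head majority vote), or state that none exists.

Head-to-head results (39 voters total):
Jasper vs Glendale: Jasper wins 21–18.
Jasper vs Claremont: Jasper wins 23–16.
Jasper vs Avon: Jasper wins 25–14.
Jasper vs Brookfield: Brookfield wins 27–12.
Glendale vs Claremont: Claremont wins 31–8.
Glendale vs Avon: Avon wins 21–18.
Glendale vs Brookfield: Brookfield wins 21–18.
Claremont vs Avon: Claremont wins 25–14.
Claremont vs Brookfield: Claremont wins 22–17.
Avon vs Brookfield: Brookfield wins 27–12.
No candidate beats all others: Jasper beats Claremont beats Brookfield beats Jasper, a majority cycle.

None — there is no Condorcet winner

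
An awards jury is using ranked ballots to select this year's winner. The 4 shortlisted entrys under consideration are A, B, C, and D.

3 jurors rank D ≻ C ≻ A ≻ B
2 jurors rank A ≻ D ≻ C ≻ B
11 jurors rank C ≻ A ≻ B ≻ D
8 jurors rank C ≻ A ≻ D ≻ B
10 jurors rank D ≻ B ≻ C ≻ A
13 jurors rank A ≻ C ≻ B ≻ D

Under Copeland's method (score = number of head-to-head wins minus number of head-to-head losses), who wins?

C

Pairwise results:
  A vs B: A wins 37–10.
  A vs C: C wins 32–15.
  A vs D: A wins 34–13.
  B vs C: C wins 37–10.
  B vs D: B wins 24–23.
  C vs D: C wins 32–15.
Copeland scores (wins − losses):
  A: 2 − 1 = 1
  B: 1 − 2 = -1
  C: 3 − 0 = 3
  D: 0 − 3 = -3
C has the best Copeland score.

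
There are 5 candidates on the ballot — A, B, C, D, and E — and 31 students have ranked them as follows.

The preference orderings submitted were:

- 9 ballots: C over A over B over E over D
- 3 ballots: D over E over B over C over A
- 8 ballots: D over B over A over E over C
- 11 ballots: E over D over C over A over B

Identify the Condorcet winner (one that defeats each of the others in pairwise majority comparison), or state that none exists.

Head-to-head results (31 voters total):
A vs B: A wins 20–11.
A vs C: C wins 23–8.
A vs D: D wins 22–9.
A vs E: A wins 17–14.
B vs C: C wins 20–11.
B vs D: D wins 22–9.
B vs E: B wins 17–14.
C vs D: D wins 22–9.
C vs E: E wins 22–9.
D vs E: E wins 20–11.
No candidate beats all others: A beats E beats C beats A, a majority cycle.

None — there is no Condorcet winner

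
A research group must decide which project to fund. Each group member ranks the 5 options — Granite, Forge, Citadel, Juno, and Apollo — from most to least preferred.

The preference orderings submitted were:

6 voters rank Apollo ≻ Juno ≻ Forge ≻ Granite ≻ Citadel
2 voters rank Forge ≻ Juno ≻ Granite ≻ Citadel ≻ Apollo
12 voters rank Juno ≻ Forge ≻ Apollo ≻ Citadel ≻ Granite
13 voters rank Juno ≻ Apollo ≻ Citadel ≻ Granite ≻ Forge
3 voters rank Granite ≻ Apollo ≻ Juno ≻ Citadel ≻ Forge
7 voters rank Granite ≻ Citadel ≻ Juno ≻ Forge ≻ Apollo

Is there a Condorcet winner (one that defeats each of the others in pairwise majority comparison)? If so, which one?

Head-to-head results (43 voters total):
Granite vs Forge: Granite wins 23–20.
Granite vs Citadel: Citadel wins 25–18.
Granite vs Juno: Juno wins 33–10.
Granite vs Apollo: Apollo wins 31–12.
Forge vs Citadel: Citadel wins 23–20.
Forge vs Juno: Juno wins 41–2.
Forge vs Apollo: Apollo wins 22–21.
Citadel vs Juno: Juno wins 36–7.
Citadel vs Apollo: Apollo wins 34–9.
Juno vs Apollo: Juno wins 34–9.
Juno beats each rival — Granite (33–10), Forge (41–2), Citadel (36–7), Apollo (34–9) — so Juno is the Condorcet winner.

Juno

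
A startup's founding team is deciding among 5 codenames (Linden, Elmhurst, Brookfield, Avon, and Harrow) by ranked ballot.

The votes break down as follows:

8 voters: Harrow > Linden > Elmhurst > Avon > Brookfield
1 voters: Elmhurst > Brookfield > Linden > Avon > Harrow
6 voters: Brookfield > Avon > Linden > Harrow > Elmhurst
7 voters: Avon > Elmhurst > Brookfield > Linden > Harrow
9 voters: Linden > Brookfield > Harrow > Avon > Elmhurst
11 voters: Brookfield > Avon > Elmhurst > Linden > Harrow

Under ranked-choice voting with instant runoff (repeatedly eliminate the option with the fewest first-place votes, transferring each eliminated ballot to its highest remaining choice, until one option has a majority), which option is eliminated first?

Round 1: Brookfield 17, Linden 9, Harrow 8, Avon 7, Elmhurst 1. Elmhurst has the fewest and is eliminated.
Round 2: Brookfield 18, Linden 9, Harrow 8, Avon 7. Avon has the fewest and is eliminated.
Round 3: Brookfield 25, Linden 9, Harrow 8. Brookfield has a majority.

Elmhurst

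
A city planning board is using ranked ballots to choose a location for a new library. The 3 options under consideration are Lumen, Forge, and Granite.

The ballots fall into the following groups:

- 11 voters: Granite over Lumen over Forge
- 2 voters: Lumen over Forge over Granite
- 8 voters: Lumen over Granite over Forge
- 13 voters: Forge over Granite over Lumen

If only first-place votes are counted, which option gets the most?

Forge

First-place vote totals:
  Lumen: 10
  Forge: 13
  Granite: 11
Forge has the most first-place votes.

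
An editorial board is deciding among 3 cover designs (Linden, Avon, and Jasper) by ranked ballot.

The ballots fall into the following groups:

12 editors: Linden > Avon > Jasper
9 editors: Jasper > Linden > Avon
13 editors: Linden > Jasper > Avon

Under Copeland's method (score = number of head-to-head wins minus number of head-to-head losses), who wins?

Pairwise results:
  Linden vs Avon: Linden wins 34–0.
  Linden vs Jasper: Linden wins 25–9.
  Avon vs Jasper: Jasper wins 22–12.
Copeland scores (wins − losses):
  Linden: 2 − 0 = 2
  Avon: 0 − 2 = -2
  Jasper: 1 − 1 = 0
Linden has the best Copeland score.

Linden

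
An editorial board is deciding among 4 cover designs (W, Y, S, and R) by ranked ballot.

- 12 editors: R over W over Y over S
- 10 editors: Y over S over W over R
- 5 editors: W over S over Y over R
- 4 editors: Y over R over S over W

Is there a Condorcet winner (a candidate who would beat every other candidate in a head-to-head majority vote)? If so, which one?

Head-to-head results (31 voters total):
W vs Y: W wins 17–14.
W vs S: W wins 17–14.
W vs R: R wins 16–15.
Y vs S: Y wins 26–5.
Y vs R: Y wins 19–12.
S vs R: R wins 16–15.
No candidate beats all others: W beats Y beats R beats W, a majority cycle.

There is no Condorcet winner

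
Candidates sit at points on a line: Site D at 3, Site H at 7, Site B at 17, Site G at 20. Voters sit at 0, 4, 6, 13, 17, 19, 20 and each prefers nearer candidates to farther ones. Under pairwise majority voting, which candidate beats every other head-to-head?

Site B

With single-peaked preferences on a line, the Condorcet winner is the candidate closest to the median voter.
The median voter (position 13) is closest to Site B at 17.
Check: Site B vs Site D — voters closer to Site B: 4 of 7.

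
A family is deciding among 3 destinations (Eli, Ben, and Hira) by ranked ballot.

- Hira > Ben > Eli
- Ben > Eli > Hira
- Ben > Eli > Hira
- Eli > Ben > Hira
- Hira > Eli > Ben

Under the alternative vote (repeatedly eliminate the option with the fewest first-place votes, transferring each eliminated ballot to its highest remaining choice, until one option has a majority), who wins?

Round 1: Ben 2, Hira 2, Eli 1. Eli has the fewest and is eliminated.
Round 2: Ben 3, Hira 2. Ben has a majority.

Ben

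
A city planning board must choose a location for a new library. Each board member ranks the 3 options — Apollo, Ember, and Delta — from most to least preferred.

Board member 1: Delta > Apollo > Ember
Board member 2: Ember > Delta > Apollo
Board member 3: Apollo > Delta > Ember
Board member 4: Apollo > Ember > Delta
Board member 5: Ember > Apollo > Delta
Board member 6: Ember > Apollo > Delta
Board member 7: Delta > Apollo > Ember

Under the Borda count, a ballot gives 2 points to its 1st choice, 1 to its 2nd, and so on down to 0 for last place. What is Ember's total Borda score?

Borda scores:
  Apollo: 1 + 0 + 2 + 2 + 1 + 1 + 1 = 8
  Ember: 0 + 2 + 0 + 1 + 2 + 2 + 0 = 7
  Delta: 2 + 1 + 1 + 0 + 0 + 0 + 2 = 6

7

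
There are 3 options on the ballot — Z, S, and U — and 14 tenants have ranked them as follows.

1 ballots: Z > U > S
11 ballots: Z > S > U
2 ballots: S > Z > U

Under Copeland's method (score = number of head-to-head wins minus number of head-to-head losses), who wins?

Pairwise results:
  Z vs S: Z wins 12–2.
  Z vs U: Z wins 14–0.
  S vs U: S wins 13–1.
Copeland scores (wins − losses):
  Z: 2 − 0 = 2
  S: 1 − 1 = 0
  U: 0 − 2 = -2
Z has the best Copeland score.

Z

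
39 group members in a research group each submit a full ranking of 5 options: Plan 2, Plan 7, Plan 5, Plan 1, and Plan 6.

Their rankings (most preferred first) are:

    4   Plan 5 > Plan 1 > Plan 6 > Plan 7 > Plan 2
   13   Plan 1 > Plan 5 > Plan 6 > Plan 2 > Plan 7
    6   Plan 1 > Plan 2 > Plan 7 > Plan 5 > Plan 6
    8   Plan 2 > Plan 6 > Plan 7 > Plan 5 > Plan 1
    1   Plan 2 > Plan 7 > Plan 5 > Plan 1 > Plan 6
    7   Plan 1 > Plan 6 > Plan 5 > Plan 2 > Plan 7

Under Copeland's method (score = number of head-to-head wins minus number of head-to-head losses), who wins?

Pairwise results:
  Plan 2 vs Plan 7: Plan 2 wins 35–4.
  Plan 2 vs Plan 5: Plan 5 wins 24–15.
  Plan 2 vs Plan 1: Plan 1 wins 30–9.
  Plan 2 vs Plan 6: Plan 6 wins 24–15.
  Plan 7 vs Plan 5: Plan 5 wins 24–15.
  Plan 7 vs Plan 1: Plan 1 wins 30–9.
  Plan 7 vs Plan 6: Plan 6 wins 32–7.
  Plan 5 vs Plan 1: Plan 1 wins 26–13.
  Plan 5 vs Plan 6: Plan 5 wins 24–15.
  Plan 1 vs Plan 6: Plan 1 wins 31–8.
Copeland scores (wins − losses):
  Plan 2: 1 − 3 = -2
  Plan 7: 0 − 4 = -4
  Plan 5: 3 − 1 = 2
  Plan 1: 4 − 0 = 4
  Plan 6: 2 − 2 = 0
Plan 1 has the best Copeland score.

Plan 1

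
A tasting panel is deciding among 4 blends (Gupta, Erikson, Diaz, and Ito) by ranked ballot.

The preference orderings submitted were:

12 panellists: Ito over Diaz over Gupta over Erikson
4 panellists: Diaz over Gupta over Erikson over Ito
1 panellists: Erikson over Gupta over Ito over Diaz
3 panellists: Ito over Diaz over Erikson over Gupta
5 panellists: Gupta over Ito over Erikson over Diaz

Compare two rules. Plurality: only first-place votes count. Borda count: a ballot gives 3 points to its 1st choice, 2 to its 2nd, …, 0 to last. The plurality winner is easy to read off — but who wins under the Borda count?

Ito

Plurality first-place counts: Gupta 5, Erikson 1, Diaz 4, Ito 15 → Ito.
Borda totals: Gupta 37, Erikson 15, Diaz 42, Ito 56 → Ito.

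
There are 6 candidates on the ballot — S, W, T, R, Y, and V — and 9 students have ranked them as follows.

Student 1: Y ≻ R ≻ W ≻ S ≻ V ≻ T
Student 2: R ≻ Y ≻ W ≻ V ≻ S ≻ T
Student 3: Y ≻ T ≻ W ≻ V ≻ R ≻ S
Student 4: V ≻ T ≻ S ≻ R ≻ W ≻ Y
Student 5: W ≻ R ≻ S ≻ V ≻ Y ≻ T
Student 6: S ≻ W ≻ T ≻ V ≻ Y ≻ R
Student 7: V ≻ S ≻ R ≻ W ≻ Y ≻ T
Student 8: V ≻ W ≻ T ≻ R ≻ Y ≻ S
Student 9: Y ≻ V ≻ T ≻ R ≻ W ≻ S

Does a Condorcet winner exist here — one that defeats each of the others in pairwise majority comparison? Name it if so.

No Condorcet winner

Head-to-head results (9 voters total):
S vs W: W wins 6–3.
S vs T: S wins 5–4.
S vs R: R wins 6–3.
S vs Y: Y wins 5–4.
S vs V: V wins 6–3.
W vs T: W wins 6–3.
W vs R: R wins 5–4.
W vs Y: W wins 5–4.
W vs V: W wins 5–4.
T vs R: T wins 5–4.
T vs Y: Y wins 6–3.
T vs V: V wins 7–2.
R vs Y: R wins 5–4.
R vs V: V wins 6–3.
Y vs V: V wins 5–4.
No candidate beats all others: S beats T beats R beats S, a majority cycle.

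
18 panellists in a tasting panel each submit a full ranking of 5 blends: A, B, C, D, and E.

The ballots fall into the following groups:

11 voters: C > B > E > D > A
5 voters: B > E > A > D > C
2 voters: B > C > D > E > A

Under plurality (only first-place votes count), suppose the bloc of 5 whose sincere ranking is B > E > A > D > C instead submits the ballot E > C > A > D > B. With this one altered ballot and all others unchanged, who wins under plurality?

C

First-place totals with the altered ballot: A 0, B 2, C 11, D 0, E 5.
The winner is unchanged: still C.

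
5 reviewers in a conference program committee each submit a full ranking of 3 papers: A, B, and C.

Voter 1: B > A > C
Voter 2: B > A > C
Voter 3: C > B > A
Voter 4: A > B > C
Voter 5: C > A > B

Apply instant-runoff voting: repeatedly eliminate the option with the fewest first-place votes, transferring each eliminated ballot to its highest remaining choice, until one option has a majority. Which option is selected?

B

Round 1: B 2, C 2, A 1. A has the fewest and is eliminated.
Round 2: B 3, C 2. B has a majority.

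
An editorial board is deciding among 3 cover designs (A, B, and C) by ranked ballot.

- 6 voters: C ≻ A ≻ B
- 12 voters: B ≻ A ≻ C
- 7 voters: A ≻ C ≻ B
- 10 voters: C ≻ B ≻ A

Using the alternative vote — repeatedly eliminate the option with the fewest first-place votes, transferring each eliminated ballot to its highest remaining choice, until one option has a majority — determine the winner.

C

Round 1: C 16, B 12, A 7. A has the fewest and is eliminated.
Round 2: C 23, B 12. C has a majority.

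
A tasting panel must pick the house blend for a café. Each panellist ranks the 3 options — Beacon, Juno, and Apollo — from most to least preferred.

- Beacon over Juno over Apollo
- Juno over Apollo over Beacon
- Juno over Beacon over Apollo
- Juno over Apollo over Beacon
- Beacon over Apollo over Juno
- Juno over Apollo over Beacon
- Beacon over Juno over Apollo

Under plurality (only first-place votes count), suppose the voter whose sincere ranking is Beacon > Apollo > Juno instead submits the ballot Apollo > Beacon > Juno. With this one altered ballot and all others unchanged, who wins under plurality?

First-place totals with the altered ballot: Beacon 2, Juno 4, Apollo 1.
The winner is unchanged: still Juno.

Juno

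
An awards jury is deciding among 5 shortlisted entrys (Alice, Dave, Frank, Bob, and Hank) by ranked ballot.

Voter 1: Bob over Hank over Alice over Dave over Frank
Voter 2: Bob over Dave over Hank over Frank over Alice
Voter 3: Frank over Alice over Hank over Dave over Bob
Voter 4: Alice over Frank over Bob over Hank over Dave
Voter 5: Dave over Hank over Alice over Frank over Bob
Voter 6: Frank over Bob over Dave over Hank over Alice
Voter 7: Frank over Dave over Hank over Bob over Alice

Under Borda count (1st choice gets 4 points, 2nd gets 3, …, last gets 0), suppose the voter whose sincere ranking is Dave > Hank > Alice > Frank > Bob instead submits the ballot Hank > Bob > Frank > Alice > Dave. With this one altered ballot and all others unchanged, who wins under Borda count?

Frank

Borda totals with the altered ballot: Alice 10, Dave 10, Frank 18, Bob 17, Hank 15.
The winner is unchanged: still Frank.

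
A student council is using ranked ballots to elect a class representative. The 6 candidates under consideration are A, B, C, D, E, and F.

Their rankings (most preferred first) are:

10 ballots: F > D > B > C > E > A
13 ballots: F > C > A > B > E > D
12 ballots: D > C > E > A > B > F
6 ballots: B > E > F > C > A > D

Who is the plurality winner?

First-place vote totals:
  A: 0
  B: 6
  C: 0
  D: 12
  E: 0
  F: 23
F has the most first-place votes.

F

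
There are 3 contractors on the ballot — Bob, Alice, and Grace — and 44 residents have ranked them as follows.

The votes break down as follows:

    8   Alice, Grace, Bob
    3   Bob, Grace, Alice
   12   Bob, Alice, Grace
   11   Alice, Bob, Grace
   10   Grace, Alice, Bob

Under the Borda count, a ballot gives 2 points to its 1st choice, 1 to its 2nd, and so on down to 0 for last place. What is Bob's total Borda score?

41

Borda scores:
  Bob: 8·0 + 3·2 + 12·2 + 11·1 + 10·0 = 41
  Alice: 8·2 + 3·0 + 12·1 + 11·2 + 10·1 = 60
  Grace: 8·1 + 3·1 + 12·0 + 11·0 + 10·2 = 31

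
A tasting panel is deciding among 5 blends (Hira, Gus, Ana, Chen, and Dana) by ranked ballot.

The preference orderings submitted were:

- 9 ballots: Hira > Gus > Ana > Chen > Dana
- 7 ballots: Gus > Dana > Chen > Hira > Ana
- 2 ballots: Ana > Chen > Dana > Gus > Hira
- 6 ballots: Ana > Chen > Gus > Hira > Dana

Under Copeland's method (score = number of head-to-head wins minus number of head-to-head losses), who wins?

Gus

Pairwise results:
  Hira vs Gus: Gus wins 15–9.
  Hira vs Ana: Hira wins 16–8.
  Hira vs Chen: Chen wins 15–9.
  Hira vs Dana: Hira wins 15–9.
  Gus vs Ana: Gus wins 16–8.
  Gus vs Chen: Gus wins 16–8.
  Gus vs Dana: Gus wins 22–2.
  Ana vs Chen: Ana wins 17–7.
  Ana vs Dana: Ana wins 17–7.
  Chen vs Dana: Chen wins 17–7.
Copeland scores (wins − losses):
  Hira: 2 − 2 = 0
  Gus: 4 − 0 = 4
  Ana: 2 − 2 = 0
  Chen: 2 − 2 = 0
  Dana: 0 − 4 = -4
Gus has the best Copeland score.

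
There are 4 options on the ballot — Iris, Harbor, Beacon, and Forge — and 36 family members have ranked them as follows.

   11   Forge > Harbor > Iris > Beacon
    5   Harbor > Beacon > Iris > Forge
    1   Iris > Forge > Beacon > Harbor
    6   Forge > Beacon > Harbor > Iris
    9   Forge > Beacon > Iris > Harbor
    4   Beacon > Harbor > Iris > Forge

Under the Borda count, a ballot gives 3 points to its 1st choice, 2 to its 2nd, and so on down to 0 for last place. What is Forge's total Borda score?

80

Borda scores:
  Iris: 11·1 + 5·1 + 3 + 6·0 + 9·1 + 4·1 = 32
  Harbor: 11·2 + 5·3 + 0 + 6·1 + 9·0 + 4·2 = 51
  Beacon: 11·0 + 5·2 + 1 + 6·2 + 9·2 + 4·3 = 53
  Forge: 11·3 + 5·0 + 2 + 6·3 + 9·3 + 4·0 = 80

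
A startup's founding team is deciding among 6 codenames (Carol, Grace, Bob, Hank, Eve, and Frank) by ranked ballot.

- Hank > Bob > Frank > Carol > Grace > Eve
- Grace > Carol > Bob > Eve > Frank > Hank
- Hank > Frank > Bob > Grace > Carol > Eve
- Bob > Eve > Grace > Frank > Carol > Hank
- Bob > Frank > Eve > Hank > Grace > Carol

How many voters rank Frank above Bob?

1

Ballots ranking Frank above Bob: 1.
Ballots ranking Bob above Frank: 4.
So 1 of 5 voters prefer Frank to Bob.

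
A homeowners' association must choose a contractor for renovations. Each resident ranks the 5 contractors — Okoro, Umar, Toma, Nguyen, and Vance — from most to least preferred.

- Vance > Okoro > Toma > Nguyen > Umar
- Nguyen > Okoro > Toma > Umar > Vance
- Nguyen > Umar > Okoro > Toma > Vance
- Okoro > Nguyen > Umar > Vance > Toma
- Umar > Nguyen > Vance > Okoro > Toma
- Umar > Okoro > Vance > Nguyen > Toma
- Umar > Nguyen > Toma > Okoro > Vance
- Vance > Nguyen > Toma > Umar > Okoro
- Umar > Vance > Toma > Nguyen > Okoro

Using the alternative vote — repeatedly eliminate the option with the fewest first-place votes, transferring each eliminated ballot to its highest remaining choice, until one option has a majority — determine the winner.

Nguyen

Round 1: Umar 4, Nguyen 2, Vance 2, Okoro 1, Toma 0. Toma has the fewest and is eliminated.
Round 2: Umar 4, Nguyen 2, Vance 2, Okoro 1. Okoro has the fewest and is eliminated.
Round 3: Umar 4, Nguyen 3, Vance 2. Vance has the fewest and is eliminated.
Round 4: Nguyen 5, Umar 4. Nguyen has a majority.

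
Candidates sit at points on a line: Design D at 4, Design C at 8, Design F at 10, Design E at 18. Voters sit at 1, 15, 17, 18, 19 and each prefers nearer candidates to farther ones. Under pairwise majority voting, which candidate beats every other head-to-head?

With single-peaked preferences on a line, the Condorcet winner is the candidate closest to the median voter.
The median voter (position 17) is closest to Design E at 18.
Check: Design E vs Design F — voters closer to Design E: 4 of 5.

Design E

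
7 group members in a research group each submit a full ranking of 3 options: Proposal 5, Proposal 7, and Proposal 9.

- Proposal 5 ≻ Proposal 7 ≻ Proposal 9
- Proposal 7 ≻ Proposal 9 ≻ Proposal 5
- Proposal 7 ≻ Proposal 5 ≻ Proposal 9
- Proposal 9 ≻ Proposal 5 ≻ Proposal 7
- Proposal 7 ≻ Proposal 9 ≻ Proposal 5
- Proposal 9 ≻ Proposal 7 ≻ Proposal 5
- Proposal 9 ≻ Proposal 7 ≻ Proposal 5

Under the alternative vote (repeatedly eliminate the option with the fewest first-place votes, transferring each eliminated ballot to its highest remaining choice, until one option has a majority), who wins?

Round 1: Proposal 7 3, Proposal 9 3, Proposal 5 1. Proposal 5 has the fewest and is eliminated.
Round 2: Proposal 7 4, Proposal 9 3. Proposal 7 has a majority.

Proposal 7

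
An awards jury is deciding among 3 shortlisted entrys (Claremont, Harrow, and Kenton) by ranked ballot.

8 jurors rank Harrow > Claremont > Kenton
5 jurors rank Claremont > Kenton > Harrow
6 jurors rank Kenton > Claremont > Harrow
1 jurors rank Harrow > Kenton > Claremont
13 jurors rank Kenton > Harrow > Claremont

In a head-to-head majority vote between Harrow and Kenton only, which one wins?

Ballots ranking Harrow above Kenton: 8+1 = 9.
Ballots ranking Kenton above Harrow: 5+6+13 = 24.
Kenton wins the head-to-head, 24–9.

Kenton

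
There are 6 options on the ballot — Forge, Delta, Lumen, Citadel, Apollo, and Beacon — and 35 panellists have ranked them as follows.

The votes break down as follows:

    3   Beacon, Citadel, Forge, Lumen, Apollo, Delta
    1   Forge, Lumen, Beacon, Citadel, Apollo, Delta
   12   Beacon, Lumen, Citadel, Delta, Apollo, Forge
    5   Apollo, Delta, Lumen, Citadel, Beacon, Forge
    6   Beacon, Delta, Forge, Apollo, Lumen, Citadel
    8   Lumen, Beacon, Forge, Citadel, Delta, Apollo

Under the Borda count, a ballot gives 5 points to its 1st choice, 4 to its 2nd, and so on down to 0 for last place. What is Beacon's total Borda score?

145

Borda scores:
  Forge: 3·3 + 5 + 12·0 + 5·0 + 6·3 + 8·3 = 56
  Delta: 3·0 + 0 + 12·2 + 5·4 + 6·4 + 8·1 = 76
  Lumen: 3·2 + 4 + 12·4 + 5·3 + 6·1 + 8·5 = 119
  Citadel: 3·4 + 2 + 12·3 + 5·2 + 6·0 + 8·2 = 76
  Apollo: 3·1 + 1 + 12·1 + 5·5 + 6·2 + 8·0 = 53
  Beacon: 3·5 + 3 + 12·5 + 5·1 + 6·5 + 8·4 = 145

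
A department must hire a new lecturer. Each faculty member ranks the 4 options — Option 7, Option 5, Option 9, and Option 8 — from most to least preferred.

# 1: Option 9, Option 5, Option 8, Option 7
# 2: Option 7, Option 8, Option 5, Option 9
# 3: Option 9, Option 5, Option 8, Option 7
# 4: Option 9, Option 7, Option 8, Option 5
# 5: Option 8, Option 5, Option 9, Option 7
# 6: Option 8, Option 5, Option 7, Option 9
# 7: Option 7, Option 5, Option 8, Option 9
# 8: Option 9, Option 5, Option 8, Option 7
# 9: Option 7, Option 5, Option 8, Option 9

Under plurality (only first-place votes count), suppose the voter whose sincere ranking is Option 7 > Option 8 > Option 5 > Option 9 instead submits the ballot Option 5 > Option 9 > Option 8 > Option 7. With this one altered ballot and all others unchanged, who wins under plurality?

First-place totals with the altered ballot: Option 7 2, Option 5 1, Option 9 4, Option 8 2.
The winner is unchanged: still Option 9.

Option 9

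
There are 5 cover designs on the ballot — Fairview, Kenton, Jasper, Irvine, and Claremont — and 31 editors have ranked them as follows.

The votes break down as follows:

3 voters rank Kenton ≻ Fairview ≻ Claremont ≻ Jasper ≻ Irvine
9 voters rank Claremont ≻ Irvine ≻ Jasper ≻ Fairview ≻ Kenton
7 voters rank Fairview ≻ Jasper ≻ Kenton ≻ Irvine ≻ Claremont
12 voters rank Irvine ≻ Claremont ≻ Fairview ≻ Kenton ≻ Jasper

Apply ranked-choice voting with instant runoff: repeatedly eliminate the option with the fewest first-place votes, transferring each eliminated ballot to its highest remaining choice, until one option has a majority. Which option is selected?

Round 1: Irvine 12, Claremont 9, Fairview 7, Kenton 3, Jasper 0. Jasper has the fewest and is eliminated.
Round 2: Irvine 12, Claremont 9, Fairview 7, Kenton 3. Kenton has the fewest and is eliminated.
Round 3: Irvine 12, Fairview 10, Claremont 9. Claremont has the fewest and is eliminated.
Round 4: Irvine 21, Fairview 10. Irvine has a majority.

Irvine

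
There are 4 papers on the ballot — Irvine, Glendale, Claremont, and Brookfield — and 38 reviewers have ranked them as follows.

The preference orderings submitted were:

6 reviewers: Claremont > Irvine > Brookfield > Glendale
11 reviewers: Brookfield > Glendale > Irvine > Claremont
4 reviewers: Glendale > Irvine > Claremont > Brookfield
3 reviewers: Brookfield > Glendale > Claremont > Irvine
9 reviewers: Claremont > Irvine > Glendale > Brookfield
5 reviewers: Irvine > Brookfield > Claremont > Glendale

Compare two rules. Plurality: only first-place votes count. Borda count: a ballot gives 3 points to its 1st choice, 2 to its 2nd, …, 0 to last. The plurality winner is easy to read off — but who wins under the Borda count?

Irvine

Plurality first-place counts: Irvine 5, Glendale 4, Claremont 15, Brookfield 14 → Claremont.
Borda totals: Irvine 64, Glendale 49, Claremont 57, Brookfield 58 → Irvine.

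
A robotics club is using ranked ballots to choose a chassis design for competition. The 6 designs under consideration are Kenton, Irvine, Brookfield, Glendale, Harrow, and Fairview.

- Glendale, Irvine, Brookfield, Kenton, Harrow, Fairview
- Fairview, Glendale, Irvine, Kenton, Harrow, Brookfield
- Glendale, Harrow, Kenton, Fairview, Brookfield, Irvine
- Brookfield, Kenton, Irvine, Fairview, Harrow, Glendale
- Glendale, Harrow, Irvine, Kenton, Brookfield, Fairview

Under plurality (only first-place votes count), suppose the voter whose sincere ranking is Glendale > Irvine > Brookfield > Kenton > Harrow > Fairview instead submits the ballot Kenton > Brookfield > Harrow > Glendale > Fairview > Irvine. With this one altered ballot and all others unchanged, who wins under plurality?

First-place totals with the altered ballot: Kenton 1, Irvine 0, Brookfield 1, Glendale 2, Harrow 0, Fairview 1.
The winner is unchanged: still Glendale.

Glendale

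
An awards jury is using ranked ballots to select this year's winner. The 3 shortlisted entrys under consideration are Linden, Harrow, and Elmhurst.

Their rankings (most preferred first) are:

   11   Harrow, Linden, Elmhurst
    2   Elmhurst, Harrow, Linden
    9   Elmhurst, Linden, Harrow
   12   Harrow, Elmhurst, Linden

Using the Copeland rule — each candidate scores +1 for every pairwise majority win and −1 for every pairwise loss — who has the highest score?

Pairwise results:
  Linden vs Harrow: Harrow wins 25–9.
  Linden vs Elmhurst: Elmhurst wins 23–11.
  Harrow vs Elmhurst: Harrow wins 23–11.
Copeland scores (wins − losses):
  Linden: 0 − 2 = -2
  Harrow: 2 − 0 = 2
  Elmhurst: 1 − 1 = 0
Harrow has the best Copeland score.

Harrow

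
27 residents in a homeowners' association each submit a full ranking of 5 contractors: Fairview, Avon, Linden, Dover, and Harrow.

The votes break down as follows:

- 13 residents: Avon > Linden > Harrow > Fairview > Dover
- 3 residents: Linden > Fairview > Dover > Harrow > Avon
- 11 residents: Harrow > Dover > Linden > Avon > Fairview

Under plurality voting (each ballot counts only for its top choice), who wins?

Avon

First-place vote totals:
  Fairview: 0
  Avon: 13
  Linden: 3
  Dover: 0
  Harrow: 11
Avon has the most first-place votes.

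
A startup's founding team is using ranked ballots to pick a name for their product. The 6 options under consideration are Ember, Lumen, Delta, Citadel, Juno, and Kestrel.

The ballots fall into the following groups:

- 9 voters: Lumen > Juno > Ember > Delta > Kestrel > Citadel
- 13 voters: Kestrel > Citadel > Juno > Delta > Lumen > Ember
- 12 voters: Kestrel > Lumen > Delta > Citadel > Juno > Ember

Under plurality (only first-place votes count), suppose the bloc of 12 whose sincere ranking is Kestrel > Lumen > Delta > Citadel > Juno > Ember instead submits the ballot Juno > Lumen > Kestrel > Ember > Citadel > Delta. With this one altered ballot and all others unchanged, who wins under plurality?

Kestrel

First-place totals with the altered ballot: Ember 0, Lumen 9, Delta 0, Citadel 0, Juno 12, Kestrel 13.
The winner is unchanged: still Kestrel.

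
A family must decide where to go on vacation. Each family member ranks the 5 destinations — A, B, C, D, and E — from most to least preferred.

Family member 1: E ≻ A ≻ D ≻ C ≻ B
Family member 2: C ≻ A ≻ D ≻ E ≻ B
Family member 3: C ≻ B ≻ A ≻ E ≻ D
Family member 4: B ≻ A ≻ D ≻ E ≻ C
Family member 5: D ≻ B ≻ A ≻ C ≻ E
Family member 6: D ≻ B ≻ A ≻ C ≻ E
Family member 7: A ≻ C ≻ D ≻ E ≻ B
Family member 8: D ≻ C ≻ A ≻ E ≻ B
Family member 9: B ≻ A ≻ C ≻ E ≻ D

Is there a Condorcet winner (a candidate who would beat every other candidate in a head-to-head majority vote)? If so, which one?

Head-to-head results (9 voters total):
A vs B: B wins 5–4.
A vs C: A wins 6–3.
A vs D: A wins 6–3.
A vs E: A wins 8–1.
B vs C: C wins 5–4.
B vs D: D wins 6–3.
B vs E: B wins 5–4.
C vs D: D wins 5–4.
C vs E: C wins 7–2.
D vs E: D wins 6–3.
No candidate beats all others: A beats C beats B beats A, a majority cycle.

None — there is no Condorcet winner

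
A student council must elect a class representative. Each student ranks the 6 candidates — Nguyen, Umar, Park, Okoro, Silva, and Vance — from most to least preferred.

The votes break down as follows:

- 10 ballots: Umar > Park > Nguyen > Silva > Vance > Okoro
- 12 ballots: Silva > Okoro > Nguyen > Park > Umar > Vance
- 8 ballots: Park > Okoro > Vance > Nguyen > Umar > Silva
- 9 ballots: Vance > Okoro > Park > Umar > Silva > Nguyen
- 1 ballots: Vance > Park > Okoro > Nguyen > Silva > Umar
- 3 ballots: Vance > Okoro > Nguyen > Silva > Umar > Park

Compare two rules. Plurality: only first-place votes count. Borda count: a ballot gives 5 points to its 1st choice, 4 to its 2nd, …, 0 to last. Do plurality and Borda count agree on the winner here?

Plurality first-place counts: Nguyen 0, Umar 10, Park 8, Okoro 0, Silva 12, Vance 13 → Vance.
Borda totals: Nguyen 93, Umar 91, Park 135, Okoro 131, Silva 96, Vance 99 → Park.
The two rules disagree: plurality picks Vance, Borda picks Park.

No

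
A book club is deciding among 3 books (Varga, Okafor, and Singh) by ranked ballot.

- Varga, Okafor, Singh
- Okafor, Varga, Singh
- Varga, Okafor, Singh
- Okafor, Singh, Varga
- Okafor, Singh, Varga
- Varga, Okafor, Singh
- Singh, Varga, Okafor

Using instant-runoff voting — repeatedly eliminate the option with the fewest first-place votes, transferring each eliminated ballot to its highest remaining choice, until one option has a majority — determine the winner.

Varga

Round 1: Varga 3, Okafor 3, Singh 1. Singh has the fewest and is eliminated.
Round 2: Varga 4, Okafor 3. Varga has a majority.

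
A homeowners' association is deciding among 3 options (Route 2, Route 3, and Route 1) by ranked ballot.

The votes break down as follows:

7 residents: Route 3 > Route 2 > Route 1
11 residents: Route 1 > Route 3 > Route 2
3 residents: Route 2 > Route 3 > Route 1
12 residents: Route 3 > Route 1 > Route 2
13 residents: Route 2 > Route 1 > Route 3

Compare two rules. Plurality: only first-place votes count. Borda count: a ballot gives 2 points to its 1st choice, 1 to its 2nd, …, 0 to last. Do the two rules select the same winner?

Yes

Plurality first-place counts: Route 2 16, Route 3 19, Route 1 11 → Route 3.
Borda totals: Route 2 39, Route 3 52, Route 1 47 → Route 3.
The two rules agree on Route 3.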